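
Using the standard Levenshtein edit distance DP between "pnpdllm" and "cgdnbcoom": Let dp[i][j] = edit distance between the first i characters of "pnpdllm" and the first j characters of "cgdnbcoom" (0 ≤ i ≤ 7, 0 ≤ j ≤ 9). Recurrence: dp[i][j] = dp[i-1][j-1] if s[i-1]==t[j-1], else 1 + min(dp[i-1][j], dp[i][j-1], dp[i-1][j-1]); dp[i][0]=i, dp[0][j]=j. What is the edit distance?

7

   ''  c  g  d  n  b  c  o  o  m
''  0  1  2  3  4  5  6  7  8  9
 p  1  1  2  3  4  5  6  7  8  9
 n  2  2  2  3  3  4  5  6  7  8
 p  3  3  3  3  4  4  5  6  7  8
 d  4  4  4  3  4  5  5  6  7  8
 l  5  5  5  4  4  5  6  6  7  8
 l  6  6  6  5  5  5  6  7  7  8
 m  7  7  7  6  6  6  6  7  8  7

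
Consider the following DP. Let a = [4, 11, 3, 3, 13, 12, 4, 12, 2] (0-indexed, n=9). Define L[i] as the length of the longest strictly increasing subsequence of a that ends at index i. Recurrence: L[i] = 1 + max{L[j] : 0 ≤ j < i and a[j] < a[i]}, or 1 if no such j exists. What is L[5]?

3

   i    0    1    2    3    4    5    6    7    8
a[i]    4   11    3    3   13   12    4   12    2
L[i]    1    2    1    1    3    3    2    3    1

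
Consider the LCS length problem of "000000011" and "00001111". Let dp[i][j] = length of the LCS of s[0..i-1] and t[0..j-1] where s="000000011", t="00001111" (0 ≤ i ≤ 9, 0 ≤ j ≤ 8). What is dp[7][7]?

   ''  0  0  0  0  1  1  1  1
''  0  0  0  0  0  0  0  0  0
 0  0  1  1  1  1  1  1  1  1
 0  0  1  2  2  2  2  2  2  2
 0  0  1  2  3  3  3  3  3  3
 0  0  1  2  3  4  4  4  4  4
 0  0  1  2  3  4  4  4  4  4
 0  0  1  2  3  4  4  4  4  4
 0  0  1  2  3  4  4  4  4  4
 1  0  1  2  3  4  5  5  5  5
 1  0  1  2  3  4  5  6  6  6

4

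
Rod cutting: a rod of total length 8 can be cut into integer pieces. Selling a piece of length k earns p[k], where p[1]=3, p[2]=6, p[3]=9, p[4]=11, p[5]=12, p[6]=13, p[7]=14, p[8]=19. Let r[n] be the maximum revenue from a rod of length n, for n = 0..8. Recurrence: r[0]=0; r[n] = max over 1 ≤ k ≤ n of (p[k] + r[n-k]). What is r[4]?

   n    0    1    2    3    4    5    6    7    8
r[n]    0    3    6    9   12   15   18   21   24

12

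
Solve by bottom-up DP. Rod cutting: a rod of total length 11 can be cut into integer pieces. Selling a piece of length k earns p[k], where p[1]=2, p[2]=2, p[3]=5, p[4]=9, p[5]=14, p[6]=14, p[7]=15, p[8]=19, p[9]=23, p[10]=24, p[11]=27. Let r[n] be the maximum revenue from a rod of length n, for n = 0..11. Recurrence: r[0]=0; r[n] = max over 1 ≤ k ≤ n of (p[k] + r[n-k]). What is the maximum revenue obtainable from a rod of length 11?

30

   n    0    1    2    3    4    5    6    7    8    9   10   11
r[n]    0    2    4    6    9   14   16   18   20   23   28   30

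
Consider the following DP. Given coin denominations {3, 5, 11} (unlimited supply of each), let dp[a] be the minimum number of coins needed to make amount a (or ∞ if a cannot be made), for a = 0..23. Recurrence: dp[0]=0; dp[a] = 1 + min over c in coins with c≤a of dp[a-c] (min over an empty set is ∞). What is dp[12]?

 a  0  1  2  3  4  5  6  7  8  9 10 11 12 13 14 15 16 17 18 19 20 21 22 23
dp  0  -  -  1  -  1  2  -  2  3  2  1  4  3  2  3  2  3  4  3  4  3  2  5
(- denotes ∞ / unreachable)

4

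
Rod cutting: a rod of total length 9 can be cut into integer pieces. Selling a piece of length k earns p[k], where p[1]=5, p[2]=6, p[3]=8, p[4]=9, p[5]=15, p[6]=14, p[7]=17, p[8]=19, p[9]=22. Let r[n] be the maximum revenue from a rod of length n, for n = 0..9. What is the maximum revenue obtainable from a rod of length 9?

   n    0    1    2    3    4    5    6    7    8    9
r[n]    0    5   10   15   20   25   30   35   40   45

45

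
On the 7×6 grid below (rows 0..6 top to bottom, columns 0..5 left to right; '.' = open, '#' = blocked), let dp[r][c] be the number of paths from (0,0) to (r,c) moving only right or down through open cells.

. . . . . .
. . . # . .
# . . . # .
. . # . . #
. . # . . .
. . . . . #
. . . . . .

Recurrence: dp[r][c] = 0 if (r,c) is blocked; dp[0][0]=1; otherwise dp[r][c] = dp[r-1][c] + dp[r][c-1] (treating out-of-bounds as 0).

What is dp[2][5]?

2

r\c   0   1   2   3   4   5
  0   1   1   1   1   1   1
  1   1   2   3   0   1   2
  2   0   2   5   5   0   2
  3   0   2   0   5   5   0
  4   0   2   0   5  10  10
  5   0   2   2   7  17   0
  6   0   2   4  11  28  28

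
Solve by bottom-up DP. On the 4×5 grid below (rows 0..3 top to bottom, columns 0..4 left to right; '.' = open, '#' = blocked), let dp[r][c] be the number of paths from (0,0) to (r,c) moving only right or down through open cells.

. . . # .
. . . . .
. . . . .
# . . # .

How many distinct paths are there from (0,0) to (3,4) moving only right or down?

12

r\c   0   1   2   3   4
  0   1   1   1   0   0
  1   1   2   3   3   3
  2   1   3   6   9  12
  3   0   3   9   0  12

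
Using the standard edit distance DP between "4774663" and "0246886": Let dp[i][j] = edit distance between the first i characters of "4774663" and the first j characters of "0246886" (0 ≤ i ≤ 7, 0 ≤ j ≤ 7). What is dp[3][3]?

3

   ''  0  2  4  6  8  8  6
''  0  1  2  3  4  5  6  7
 4  1  1  2  2  3  4  5  6
 7  2  2  2  3  3  4  5  6
 7  3  3  3  3  4  4  5  6
 4  4  4  4  3  4  5  5  6
 6  5  5  5  4  3  4  5  5
 6  6  6  6  5  4  4  5  5
 3  7  7  7  6  5  5  5  6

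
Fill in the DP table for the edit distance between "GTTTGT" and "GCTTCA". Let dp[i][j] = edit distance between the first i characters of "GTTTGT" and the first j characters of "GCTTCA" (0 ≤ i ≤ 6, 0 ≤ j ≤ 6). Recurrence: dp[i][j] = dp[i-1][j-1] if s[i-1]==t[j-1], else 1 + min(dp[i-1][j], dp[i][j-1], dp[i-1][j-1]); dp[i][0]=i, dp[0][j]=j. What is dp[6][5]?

   ''  G  C  T  T  C  A
''  0  1  2  3  4  5  6
 G  1  0  1  2  3  4  5
 T  2  1  1  1  2  3  4
 T  3  2  2  1  1  2  3
 T  4  3  3  2  1  2  3
 G  5  4  4  3  2  2  3
 T  6  5  5  4  3  3  3

3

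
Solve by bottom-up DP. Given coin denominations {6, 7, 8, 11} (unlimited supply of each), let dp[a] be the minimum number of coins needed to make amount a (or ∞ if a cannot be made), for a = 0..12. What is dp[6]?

 a  0  1  2  3  4  5  6  7  8  9 10 11 12
dp  0  -  -  -  -  -  1  1  1  -  -  1  2
(- denotes ∞ / unreachable)

1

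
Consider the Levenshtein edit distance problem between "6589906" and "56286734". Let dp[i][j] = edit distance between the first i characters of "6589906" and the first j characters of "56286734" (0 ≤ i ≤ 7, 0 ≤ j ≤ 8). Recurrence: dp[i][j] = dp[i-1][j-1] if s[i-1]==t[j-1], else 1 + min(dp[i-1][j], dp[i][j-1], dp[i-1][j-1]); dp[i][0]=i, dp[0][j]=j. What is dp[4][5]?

   ''  5  6  2  8  6  7  3  4
''  0  1  2  3  4  5  6  7  8
 6  1  1  1  2  3  4  5  6  7
 5  2  1  2  2  3  4  5  6  7
 8  3  2  2  3  2  3  4  5  6
 9  4  3  3  3  3  3  4  5  6
 9  5  4  4  4  4  4  4  5  6
 0  6  5  5  5  5  5  5  5  6
 6  7  6  5  6  6  5  6  6  6

3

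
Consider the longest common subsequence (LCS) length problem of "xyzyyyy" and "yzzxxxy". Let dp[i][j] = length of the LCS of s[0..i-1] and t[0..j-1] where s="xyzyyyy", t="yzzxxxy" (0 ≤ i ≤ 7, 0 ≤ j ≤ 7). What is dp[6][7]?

3

   ''  y  z  z  x  x  x  y
''  0  0  0  0  0  0  0  0
 x  0  0  0  0  1  1  1  1
 y  0  1  1  1  1  1  1  2
 z  0  1  2  2  2  2  2  2
 y  0  1  2  2  2  2  2  3
 y  0  1  2  2  2  2  2  3
 y  0  1  2  2  2  2  2  3
 y  0  1  2  2  2  2  2  3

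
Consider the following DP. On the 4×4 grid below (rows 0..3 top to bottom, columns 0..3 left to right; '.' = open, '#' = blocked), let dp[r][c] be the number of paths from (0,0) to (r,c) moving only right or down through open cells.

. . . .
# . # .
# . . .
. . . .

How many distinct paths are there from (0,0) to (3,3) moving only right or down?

4

r\c   0   1   2   3
  0   1   1   1   1
  1   0   1   0   1
  2   0   1   1   2
  3   0   1   2   4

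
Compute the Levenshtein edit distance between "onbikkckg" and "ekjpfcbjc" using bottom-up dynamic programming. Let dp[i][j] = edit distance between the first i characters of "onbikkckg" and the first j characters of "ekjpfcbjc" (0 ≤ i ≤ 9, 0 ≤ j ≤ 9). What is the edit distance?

   ''  e  k  j  p  f  c  b  j  c
''  0  1  2  3  4  5  6  7  8  9
 o  1  1  2  3  4  5  6  7  8  9
 n  2  2  2  3  4  5  6  7  8  9
 b  3  3  3  3  4  5  6  6  7  8
 i  4  4  4  4  4  5  6  7  7  8
 k  5  5  4  5  5  5  6  7  8  8
 k  6  6  5  5  6  6  6  7  8  9
 c  7  7  6  6  6  7  6  7  8  8
 k  8  8  7  7  7  7  7  7  8  9
 g  9  9  8  8  8  8  8  8  8  9

9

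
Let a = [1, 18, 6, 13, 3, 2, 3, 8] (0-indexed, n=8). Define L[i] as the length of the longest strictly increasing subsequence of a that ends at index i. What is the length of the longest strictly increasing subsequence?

4

   i    0    1    2    3    4    5    6    7
a[i]    1   18    6   13    3    2    3    8
L[i]    1    2    2    3    2    2    3    4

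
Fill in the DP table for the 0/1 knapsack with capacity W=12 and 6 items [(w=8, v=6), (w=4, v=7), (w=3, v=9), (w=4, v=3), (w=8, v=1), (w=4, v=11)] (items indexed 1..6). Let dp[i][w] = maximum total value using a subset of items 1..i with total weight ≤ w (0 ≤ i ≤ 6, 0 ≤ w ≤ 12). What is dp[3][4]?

9

i\w   0   1   2   3   4   5   6   7   8   9  10  11  12
  0   0   0   0   0   0   0   0   0   0   0   0   0   0
  1   0   0   0   0   0   0   0   0   6   6   6   6   6
  2   0   0   0   0   7   7   7   7   7   7   7   7  13
  3   0   0   0   9   9   9   9  16  16  16  16  16  16
  4   0   0   0   9   9   9   9  16  16  16  16  19  19
  5   0   0   0   9   9   9   9  16  16  16  16  19  19
  6   0   0   0   9  11  11  11  20  20  20  20  27  27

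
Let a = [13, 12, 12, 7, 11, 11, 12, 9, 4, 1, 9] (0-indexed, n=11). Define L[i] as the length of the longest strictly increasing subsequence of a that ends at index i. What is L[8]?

1

   i    0    1    2    3    4    5    6    7    8    9   10
a[i]   13   12   12    7   11   11   12    9    4    1    9
L[i]    1    1    1    1    2    2    3    2    1    1    2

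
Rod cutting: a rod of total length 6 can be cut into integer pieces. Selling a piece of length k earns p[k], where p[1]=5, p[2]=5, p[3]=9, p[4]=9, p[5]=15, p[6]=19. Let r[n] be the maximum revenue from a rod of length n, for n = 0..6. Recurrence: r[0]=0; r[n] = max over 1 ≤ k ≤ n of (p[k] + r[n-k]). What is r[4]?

20

   n    0    1    2    3    4    5    6
r[n]    0    5   10   15   20   25   30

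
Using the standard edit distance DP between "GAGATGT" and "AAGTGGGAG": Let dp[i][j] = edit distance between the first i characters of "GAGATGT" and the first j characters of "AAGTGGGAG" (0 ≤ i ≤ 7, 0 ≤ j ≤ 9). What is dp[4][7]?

   ''  A  A  G  T  G  G  G  A  G
''  0  1  2  3  4  5  6  7  8  9
 G  1  1  2  2  3  4  5  6  7  8
 A  2  1  1  2  3  4  5  6  6  7
 G  3  2  2  1  2  3  4  5  6  6
 A  4  3  2  2  2  3  4  5  5  6
 T  5  4  3  3  2  3  4  5  6  6
 G  6  5  4  3  3  2  3  4  5  6
 T  7  6  5  4  3  3  3  4  5  6

5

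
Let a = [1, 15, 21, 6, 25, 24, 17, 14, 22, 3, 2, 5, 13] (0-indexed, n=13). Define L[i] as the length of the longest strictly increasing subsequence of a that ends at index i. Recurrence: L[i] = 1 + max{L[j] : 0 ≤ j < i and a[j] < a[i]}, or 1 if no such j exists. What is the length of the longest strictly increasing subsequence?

4

   i    0    1    2    3    4    5    6    7    8    9   10   11   12
a[i]    1   15   21    6   25   24   17   14   22    3    2    5   13
L[i]    1    2    3    2    4    4    3    3    4    2    2    3    4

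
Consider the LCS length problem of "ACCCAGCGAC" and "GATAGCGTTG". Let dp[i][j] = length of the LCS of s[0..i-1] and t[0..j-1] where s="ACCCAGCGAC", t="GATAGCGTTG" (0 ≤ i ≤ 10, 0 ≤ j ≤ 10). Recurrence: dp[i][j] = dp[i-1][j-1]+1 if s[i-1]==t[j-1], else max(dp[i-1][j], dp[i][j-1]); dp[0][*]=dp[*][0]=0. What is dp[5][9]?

2

   ''  G  A  T  A  G  C  G  T  T  G
''  0  0  0  0  0  0  0  0  0  0  0
 A  0  0  1  1  1  1  1  1  1  1  1
 C  0  0  1  1  1  1  2  2  2  2  2
 C  0  0  1  1  1  1  2  2  2  2  2
 C  0  0  1  1  1  1  2  2  2  2  2
 A  0  0  1  1  2  2  2  2  2  2  2
 G  0  1  1  1  2  3  3  3  3  3  3
 C  0  1  1  1  2  3  4  4  4  4  4
 G  0  1  1  1  2  3  4  5  5  5  5
 A  0  1  2  2  2  3  4  5  5  5  5
 C  0  1  2  2  2  3  4  5  5  5  5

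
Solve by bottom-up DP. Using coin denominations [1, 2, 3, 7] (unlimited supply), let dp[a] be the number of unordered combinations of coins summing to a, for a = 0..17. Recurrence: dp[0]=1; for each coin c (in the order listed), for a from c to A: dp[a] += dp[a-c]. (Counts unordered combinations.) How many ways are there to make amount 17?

50

after  coin     0     1     2     3     4     5     6     7     8     9    10    11    12    13    14    15    16    17
          1     1     1     1     1     1     1     1     1     1     1     1     1     1     1     1     1     1     1
          2     1     1     2     2     3     3     4     4     5     5     6     6     7     7     8     8     9     9
          3     1     1     2     3     4     5     7     8    10    12    14    16    19    21    24    27    30    33
          7     1     1     2     3     4     5     7     9    11    14    17    20    24    28    33    38    44    50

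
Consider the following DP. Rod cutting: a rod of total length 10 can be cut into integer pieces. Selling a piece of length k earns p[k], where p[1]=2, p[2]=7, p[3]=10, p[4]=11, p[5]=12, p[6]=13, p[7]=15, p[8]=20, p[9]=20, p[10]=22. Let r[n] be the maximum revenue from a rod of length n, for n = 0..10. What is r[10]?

35

   n    0    1    2    3    4    5    6    7    8    9   10
r[n]    0    2    7   10   14   17   21   24   28   31   35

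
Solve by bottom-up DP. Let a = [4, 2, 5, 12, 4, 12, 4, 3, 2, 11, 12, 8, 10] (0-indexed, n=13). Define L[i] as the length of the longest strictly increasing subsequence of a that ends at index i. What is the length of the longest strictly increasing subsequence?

4

   i    0    1    2    3    4    5    6    7    8    9   10   11   12
a[i]    4    2    5   12    4   12    4    3    2   11   12    8   10
L[i]    1    1    2    3    2    3    2    2    1    3    4    3    4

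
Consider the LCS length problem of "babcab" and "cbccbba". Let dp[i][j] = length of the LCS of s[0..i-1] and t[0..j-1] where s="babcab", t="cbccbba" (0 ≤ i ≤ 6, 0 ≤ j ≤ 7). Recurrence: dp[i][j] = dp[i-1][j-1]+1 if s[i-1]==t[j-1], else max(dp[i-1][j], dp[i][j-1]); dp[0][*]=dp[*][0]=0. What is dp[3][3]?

   ''  c  b  c  c  b  b  a
''  0  0  0  0  0  0  0  0
 b  0  0  1  1  1  1  1  1
 a  0  0  1  1  1  1  1  2
 b  0  0  1  1  1  2  2  2
 c  0  1  1  2  2  2  2  2
 a  0  1  1  2  2  2  2  3
 b  0  1  2  2  2  3  3  3

1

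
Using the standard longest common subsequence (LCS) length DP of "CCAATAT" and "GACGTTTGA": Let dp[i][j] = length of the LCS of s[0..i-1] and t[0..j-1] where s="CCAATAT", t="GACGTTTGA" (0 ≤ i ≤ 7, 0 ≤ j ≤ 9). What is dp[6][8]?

2

   ''  G  A  C  G  T  T  T  G  A
''  0  0  0  0  0  0  0  0  0  0
 C  0  0  0  1  1  1  1  1  1  1
 C  0  0  0  1  1  1  1  1  1  1
 A  0  0  1  1  1  1  1  1  1  2
 A  0  0  1  1  1  1  1  1  1  2
 T  0  0  1  1  1  2  2  2  2  2
 A  0  0  1  1  1  2  2  2  2  3
 T  0  0  1  1  1  2  3  3  3  3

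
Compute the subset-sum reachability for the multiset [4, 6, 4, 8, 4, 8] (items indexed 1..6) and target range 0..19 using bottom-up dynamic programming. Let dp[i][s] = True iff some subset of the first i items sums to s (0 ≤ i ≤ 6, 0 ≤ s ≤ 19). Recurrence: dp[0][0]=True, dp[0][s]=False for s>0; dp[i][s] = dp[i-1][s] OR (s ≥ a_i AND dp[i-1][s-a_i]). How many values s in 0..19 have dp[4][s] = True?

9

i\s   0   1   2   3   4   5   6   7   8   9  10  11  12  13  14  15  16  17  18  19
  0   T   F   F   F   F   F   F   F   F   F   F   F   F   F   F   F   F   F   F   F
  1   T   F   F   F   T   F   F   F   F   F   F   F   F   F   F   F   F   F   F   F
  2   T   F   F   F   T   F   T   F   F   F   T   F   F   F   F   F   F   F   F   F
  3   T   F   F   F   T   F   T   F   T   F   T   F   F   F   T   F   F   F   F   F
  4   T   F   F   F   T   F   T   F   T   F   T   F   T   F   T   F   T   F   T   F
  5   T   F   F   F   T   F   T   F   T   F   T   F   T   F   T   F   T   F   T   F
  6   T   F   F   F   T   F   T   F   T   F   T   F   T   F   T   F   T   F   T   F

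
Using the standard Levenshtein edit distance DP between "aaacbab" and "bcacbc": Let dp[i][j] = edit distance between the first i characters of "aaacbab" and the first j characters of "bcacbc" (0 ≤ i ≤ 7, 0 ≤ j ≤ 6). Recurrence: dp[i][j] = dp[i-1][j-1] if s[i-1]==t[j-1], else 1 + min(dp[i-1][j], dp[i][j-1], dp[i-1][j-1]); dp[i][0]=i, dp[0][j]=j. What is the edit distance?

4

   ''  b  c  a  c  b  c
''  0  1  2  3  4  5  6
 a  1  1  2  2  3  4  5
 a  2  2  2  2  3  4  5
 a  3  3  3  2  3  4  5
 c  4  4  3  3  2  3  4
 b  5  4  4  4  3  2  3
 a  6  5  5  4  4  3  3
 b  7  6  6  5  5  4  4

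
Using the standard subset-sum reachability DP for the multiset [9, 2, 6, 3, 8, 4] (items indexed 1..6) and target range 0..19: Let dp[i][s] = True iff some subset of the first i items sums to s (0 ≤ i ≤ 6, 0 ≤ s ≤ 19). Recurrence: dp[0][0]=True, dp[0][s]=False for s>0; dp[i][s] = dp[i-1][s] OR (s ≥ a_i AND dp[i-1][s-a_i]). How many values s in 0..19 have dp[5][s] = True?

i\s   0   1   2   3   4   5   6   7   8   9  10  11  12  13  14  15  16  17  18  19
  0   T   F   F   F   F   F   F   F   F   F   F   F   F   F   F   F   F   F   F   F
  1   T   F   F   F   F   F   F   F   F   T   F   F   F   F   F   F   F   F   F   F
  2   T   F   T   F   F   F   F   F   F   T   F   T   F   F   F   F   F   F   F   F
  3   T   F   T   F   F   F   T   F   T   T   F   T   F   F   F   T   F   T   F   F
  4   T   F   T   T   F   T   T   F   T   T   F   T   T   F   T   T   F   T   T   F
  5   T   F   T   T   F   T   T   F   T   T   T   T   T   T   T   T   T   T   T   T
  6   T   F   T   T   T   T   T   T   T   T   T   T   T   T   T   T   T   T   T   T

17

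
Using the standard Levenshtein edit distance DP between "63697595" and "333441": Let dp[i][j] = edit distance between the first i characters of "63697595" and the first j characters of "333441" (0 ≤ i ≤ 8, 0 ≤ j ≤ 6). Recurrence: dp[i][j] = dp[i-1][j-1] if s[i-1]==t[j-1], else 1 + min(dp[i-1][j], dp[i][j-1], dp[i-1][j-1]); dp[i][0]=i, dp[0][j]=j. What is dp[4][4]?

   ''  3  3  3  4  4  1
''  0  1  2  3  4  5  6
 6  1  1  2  3  4  5  6
 3  2  1  1  2  3  4  5
 6  3  2  2  2  3  4  5
 9  4  3  3  3  3  4  5
 7  5  4  4  4  4  4  5
 5  6  5  5  5  5  5  5
 9  7  6  6  6  6  6  6
 5  8  7  7  7  7  7  7

3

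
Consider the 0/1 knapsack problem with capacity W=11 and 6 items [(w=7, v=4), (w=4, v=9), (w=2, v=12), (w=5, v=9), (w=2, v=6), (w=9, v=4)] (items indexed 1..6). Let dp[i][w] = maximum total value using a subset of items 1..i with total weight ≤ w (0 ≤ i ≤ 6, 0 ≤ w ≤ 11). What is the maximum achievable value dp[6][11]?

30

i\w   0   1   2   3   4   5   6   7   8   9  10  11
  0   0   0   0   0   0   0   0   0   0   0   0   0
  1   0   0   0   0   0   0   0   4   4   4   4   4
  2   0   0   0   0   9   9   9   9   9   9   9  13
  3   0   0  12  12  12  12  21  21  21  21  21  21
  4   0   0  12  12  12  12  21  21  21  21  21  30
  5   0   0  12  12  18  18  21  21  27  27  27  30
  6   0   0  12  12  18  18  21  21  27  27  27  30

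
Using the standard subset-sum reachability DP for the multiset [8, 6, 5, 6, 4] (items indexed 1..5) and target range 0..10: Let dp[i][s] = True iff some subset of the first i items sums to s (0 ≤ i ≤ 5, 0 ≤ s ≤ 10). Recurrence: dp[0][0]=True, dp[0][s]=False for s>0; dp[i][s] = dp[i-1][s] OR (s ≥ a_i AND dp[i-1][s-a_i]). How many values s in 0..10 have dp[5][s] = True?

i\s   0   1   2   3   4   5   6   7   8   9  10
  0   T   F   F   F   F   F   F   F   F   F   F
  1   T   F   F   F   F   F   F   F   T   F   F
  2   T   F   F   F   F   F   T   F   T   F   F
  3   T   F   F   F   F   T   T   F   T   F   F
  4   T   F   F   F   F   T   T   F   T   F   F
  5   T   F   F   F   T   T   T   F   T   T   T

7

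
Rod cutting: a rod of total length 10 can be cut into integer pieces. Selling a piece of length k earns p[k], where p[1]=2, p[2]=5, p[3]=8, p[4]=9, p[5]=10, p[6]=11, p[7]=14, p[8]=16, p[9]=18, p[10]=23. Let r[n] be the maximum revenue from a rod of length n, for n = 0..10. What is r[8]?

   n    0    1    2    3    4    5    6    7    8    9   10
r[n]    0    2    5    8   10   13   16   18   21   24   26

21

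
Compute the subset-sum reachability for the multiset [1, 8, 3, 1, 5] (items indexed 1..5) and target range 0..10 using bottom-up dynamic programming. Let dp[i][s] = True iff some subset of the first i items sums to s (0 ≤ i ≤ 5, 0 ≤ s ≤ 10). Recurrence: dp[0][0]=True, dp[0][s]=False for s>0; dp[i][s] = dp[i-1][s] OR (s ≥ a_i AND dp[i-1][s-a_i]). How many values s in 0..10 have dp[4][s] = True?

9

i\s   0   1   2   3   4   5   6   7   8   9  10
  0   T   F   F   F   F   F   F   F   F   F   F
  1   T   T   F   F   F   F   F   F   F   F   F
  2   T   T   F   F   F   F   F   F   T   T   F
  3   T   T   F   T   T   F   F   F   T   T   F
  4   T   T   T   T   T   T   F   F   T   T   T
  5   T   T   T   T   T   T   T   T   T   T   T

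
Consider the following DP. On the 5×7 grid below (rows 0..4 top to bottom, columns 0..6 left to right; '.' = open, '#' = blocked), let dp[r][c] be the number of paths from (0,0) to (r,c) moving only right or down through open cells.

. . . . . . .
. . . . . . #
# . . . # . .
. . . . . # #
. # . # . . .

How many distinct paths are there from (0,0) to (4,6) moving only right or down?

16

r\c   0   1   2   3   4   5   6
  0   1   1   1   1   1   1   1
  1   1   2   3   4   5   6   0
  2   0   2   5   9   0   6   6
  3   0   2   7  16  16   0   0
  4   0   0   7   0  16  16  16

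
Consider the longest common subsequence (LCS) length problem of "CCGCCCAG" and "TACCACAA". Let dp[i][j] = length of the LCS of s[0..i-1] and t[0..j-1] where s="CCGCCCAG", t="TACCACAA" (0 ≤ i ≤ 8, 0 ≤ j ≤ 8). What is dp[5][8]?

3

   ''  T  A  C  C  A  C  A  A
''  0  0  0  0  0  0  0  0  0
 C  0  0  0  1  1  1  1  1  1
 C  0  0  0  1  2  2  2  2  2
 G  0  0  0  1  2  2  2  2  2
 C  0  0  0  1  2  2  3  3  3
 C  0  0  0  1  2  2  3  3  3
 C  0  0  0  1  2  2  3  3  3
 A  0  0  1  1  2  3  3  4  4
 G  0  0  1  1  2  3  3  4  4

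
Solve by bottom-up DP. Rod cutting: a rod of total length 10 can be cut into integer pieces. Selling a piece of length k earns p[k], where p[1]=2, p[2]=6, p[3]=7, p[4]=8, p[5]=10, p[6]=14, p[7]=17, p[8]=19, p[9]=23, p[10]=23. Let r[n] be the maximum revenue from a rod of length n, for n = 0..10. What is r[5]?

14

   n    0    1    2    3    4    5    6    7    8    9   10
r[n]    0    2    6    8   12   14   18   20   24   26   30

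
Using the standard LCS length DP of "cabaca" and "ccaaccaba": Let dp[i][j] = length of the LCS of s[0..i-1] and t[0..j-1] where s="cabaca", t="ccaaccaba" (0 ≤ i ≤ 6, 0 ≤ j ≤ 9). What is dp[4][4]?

3

   ''  c  c  a  a  c  c  a  b  a
''  0  0  0  0  0  0  0  0  0  0
 c  0  1  1  1  1  1  1  1  1  1
 a  0  1  1  2  2  2  2  2  2  2
 b  0  1  1  2  2  2  2  2  3  3
 a  0  1  1  2  3  3  3  3  3  4
 c  0  1  2  2  3  4  4  4  4  4
 a  0  1  2  3  3  4  4  5  5  5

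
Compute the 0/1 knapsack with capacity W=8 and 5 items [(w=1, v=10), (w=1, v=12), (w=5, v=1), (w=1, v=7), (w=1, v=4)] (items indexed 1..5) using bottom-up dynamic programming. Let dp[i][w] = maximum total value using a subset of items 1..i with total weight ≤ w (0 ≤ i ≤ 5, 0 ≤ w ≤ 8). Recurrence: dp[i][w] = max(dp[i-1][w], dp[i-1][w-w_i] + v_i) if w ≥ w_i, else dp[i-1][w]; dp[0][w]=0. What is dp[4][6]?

29

i\w   0   1   2   3   4   5   6   7   8
  0   0   0   0   0   0   0   0   0   0
  1   0  10  10  10  10  10  10  10  10
  2   0  12  22  22  22  22  22  22  22
  3   0  12  22  22  22  22  22  23  23
  4   0  12  22  29  29  29  29  29  30
  5   0  12  22  29  33  33  33  33  33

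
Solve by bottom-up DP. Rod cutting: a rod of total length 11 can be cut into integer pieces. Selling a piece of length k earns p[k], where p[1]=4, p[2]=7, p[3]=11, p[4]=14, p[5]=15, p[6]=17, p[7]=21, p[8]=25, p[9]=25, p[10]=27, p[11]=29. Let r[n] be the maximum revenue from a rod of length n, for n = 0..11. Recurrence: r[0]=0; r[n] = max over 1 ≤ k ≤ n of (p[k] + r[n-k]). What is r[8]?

   n    0    1    2    3    4    5    6    7    8    9   10   11
r[n]    0    4    8   12   16   20   24   28   32   36   40   44

32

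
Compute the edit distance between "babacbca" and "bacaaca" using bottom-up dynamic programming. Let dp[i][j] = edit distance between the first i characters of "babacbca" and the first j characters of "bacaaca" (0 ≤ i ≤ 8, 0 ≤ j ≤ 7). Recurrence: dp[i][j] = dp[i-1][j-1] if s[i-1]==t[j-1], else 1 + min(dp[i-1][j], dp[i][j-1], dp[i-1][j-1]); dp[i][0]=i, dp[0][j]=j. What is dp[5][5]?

   ''  b  a  c  a  a  c  a
''  0  1  2  3  4  5  6  7
 b  1  0  1  2  3  4  5  6
 a  2  1  0  1  2  3  4  5
 b  3  2  1  1  2  3  4  5
 a  4  3  2  2  1  2  3  4
 c  5  4  3  2  2  2  2  3
 b  6  5  4  3  3  3  3  3
 c  7  6  5  4  4  4  3  4
 a  8  7  6  5  4  4  4  3

2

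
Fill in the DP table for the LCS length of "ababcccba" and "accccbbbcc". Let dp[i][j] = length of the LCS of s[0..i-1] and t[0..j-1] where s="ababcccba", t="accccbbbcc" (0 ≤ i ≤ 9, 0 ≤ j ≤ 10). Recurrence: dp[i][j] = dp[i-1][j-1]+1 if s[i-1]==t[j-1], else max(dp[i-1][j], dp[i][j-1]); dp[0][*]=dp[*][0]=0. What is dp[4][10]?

3

   ''  a  c  c  c  c  b  b  b  c  c
''  0  0  0  0  0  0  0  0  0  0  0
 a  0  1  1  1  1  1  1  1  1  1  1
 b  0  1  1  1  1  1  2  2  2  2  2
 a  0  1  1  1  1  1  2  2  2  2  2
 b  0  1  1  1  1  1  2  3  3  3  3
 c  0  1  2  2  2  2  2  3  3  4  4
 c  0  1  2  3  3  3  3  3  3  4  5
 c  0  1  2  3  4  4  4  4  4  4  5
 b  0  1  2  3  4  4  5  5  5  5  5
 a  0  1  2  3  4  4  5  5  5  5  5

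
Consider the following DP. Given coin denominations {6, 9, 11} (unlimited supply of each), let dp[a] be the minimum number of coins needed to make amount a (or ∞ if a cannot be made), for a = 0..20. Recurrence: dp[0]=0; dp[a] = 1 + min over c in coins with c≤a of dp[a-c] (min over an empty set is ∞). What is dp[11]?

 a  0  1  2  3  4  5  6  7  8  9 10 11 12 13 14 15 16 17 18 19 20
dp  0  -  -  -  -  -  1  -  -  1  -  1  2  -  -  2  -  2  2  -  2
(- denotes ∞ / unreachable)

1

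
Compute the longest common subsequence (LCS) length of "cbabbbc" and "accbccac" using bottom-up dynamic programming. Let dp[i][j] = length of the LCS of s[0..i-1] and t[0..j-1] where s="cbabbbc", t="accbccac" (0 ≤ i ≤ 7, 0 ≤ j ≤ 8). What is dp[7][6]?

   ''  a  c  c  b  c  c  a  c
''  0  0  0  0  0  0  0  0  0
 c  0  0  1  1  1  1  1  1  1
 b  0  0  1  1  2  2  2  2  2
 a  0  1  1  1  2  2  2  3  3
 b  0  1  1  1  2  2  2  3  3
 b  0  1  1  1  2  2  2  3  3
 b  0  1  1  1  2  2  2  3  3
 c  0  1  2  2  2  3  3  3  4

3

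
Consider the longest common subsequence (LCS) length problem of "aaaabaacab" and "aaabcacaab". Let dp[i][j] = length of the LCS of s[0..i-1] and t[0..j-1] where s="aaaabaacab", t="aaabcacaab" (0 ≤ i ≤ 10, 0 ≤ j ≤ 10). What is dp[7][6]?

   ''  a  a  a  b  c  a  c  a  a  b
''  0  0  0  0  0  0  0  0  0  0  0
 a  0  1  1  1  1  1  1  1  1  1  1
 a  0  1  2  2  2  2  2  2  2  2  2
 a  0  1  2  3  3  3  3  3  3  3  3
 a  0  1  2  3  3  3  4  4  4  4  4
 b  0  1  2  3  4  4  4  4  4  4  5
 a  0  1  2  3  4  4  5  5  5  5  5
 a  0  1  2  3  4  4  5  5  6  6  6
 c  0  1  2  3  4  5  5  6  6  6  6
 a  0  1  2  3  4  5  6  6  7  7  7
 b  0  1  2  3  4  5  6  6  7  7  8

5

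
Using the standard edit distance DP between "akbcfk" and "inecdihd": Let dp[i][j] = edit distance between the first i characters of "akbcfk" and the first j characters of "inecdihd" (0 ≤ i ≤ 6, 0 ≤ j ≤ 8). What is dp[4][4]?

   ''  i  n  e  c  d  i  h  d
''  0  1  2  3  4  5  6  7  8
 a  1  1  2  3  4  5  6  7  8
 k  2  2  2  3  4  5  6  7  8
 b  3  3  3  3  4  5  6  7  8
 c  4  4  4  4  3  4  5  6  7
 f  5  5  5  5  4  4  5  6  7
 k  6  6  6  6  5  5  5  6  7

3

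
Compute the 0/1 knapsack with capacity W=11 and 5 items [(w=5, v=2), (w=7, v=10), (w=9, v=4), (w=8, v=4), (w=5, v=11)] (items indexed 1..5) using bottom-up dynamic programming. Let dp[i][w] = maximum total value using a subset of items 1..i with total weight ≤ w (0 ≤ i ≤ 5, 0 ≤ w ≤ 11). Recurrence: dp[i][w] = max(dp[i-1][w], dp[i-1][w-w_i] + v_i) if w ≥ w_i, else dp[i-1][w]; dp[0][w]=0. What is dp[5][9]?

11

i\w   0   1   2   3   4   5   6   7   8   9  10  11
  0   0   0   0   0   0   0   0   0   0   0   0   0
  1   0   0   0   0   0   2   2   2   2   2   2   2
  2   0   0   0   0   0   2   2  10  10  10  10  10
  3   0   0   0   0   0   2   2  10  10  10  10  10
  4   0   0   0   0   0   2   2  10  10  10  10  10
  5   0   0   0   0   0  11  11  11  11  11  13  13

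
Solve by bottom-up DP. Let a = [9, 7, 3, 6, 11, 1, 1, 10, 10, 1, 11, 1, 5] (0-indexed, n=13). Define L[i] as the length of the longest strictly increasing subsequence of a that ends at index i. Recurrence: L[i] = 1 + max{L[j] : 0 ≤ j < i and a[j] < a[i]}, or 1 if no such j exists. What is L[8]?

3

   i    0    1    2    3    4    5    6    7    8    9   10   11   12
a[i]    9    7    3    6   11    1    1   10   10    1   11    1    5
L[i]    1    1    1    2    3    1    1    3    3    1    4    1    2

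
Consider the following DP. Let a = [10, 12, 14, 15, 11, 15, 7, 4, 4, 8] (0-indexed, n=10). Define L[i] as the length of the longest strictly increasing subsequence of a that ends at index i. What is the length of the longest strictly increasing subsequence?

4

   i    0    1    2    3    4    5    6    7    8    9
a[i]   10   12   14   15   11   15    7    4    4    8
L[i]    1    2    3    4    2    4    1    1    1    2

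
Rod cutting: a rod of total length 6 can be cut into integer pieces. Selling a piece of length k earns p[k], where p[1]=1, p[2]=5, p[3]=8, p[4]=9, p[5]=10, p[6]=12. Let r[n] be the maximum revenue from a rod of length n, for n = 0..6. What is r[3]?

8

   n    0    1    2    3    4    5    6
r[n]    0    1    5    8   10   13   16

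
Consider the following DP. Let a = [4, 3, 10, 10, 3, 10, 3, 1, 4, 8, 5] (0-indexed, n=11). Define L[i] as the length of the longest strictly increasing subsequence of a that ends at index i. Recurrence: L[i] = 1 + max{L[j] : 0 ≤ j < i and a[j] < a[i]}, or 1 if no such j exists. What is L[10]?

   i    0    1    2    3    4    5    6    7    8    9   10
a[i]    4    3   10   10    3   10    3    1    4    8    5
L[i]    1    1    2    2    1    2    1    1    2    3    3

3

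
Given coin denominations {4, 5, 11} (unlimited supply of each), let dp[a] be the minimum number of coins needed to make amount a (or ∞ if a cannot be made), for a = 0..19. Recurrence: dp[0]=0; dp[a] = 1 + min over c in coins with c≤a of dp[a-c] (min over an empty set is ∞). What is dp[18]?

4

 a  0  1  2  3  4  5  6  7  8  9 10 11 12 13 14 15 16 17 18 19
dp  0  -  -  -  1  1  -  -  2  2  2  1  3  3  3  2  2  4  4  3
(- denotes ∞ / unreachable)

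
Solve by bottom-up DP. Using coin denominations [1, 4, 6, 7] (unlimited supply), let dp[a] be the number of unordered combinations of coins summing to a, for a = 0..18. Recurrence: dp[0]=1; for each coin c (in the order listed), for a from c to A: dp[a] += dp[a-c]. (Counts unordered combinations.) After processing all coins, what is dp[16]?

after  coin     0     1     2     3     4     5     6     7     8     9    10    11    12    13    14    15    16    17    18
          1     1     1     1     1     1     1     1     1     1     1     1     1     1     1     1     1     1     1     1
          4     1     1     1     1     2     2     2     2     3     3     3     3     4     4     4     4     5     5     5
          6     1     1     1     1     2     2     3     3     4     4     5     5     7     7     8     8    10    10    12
          7     1     1     1     1     2     2     3     4     5     5     6     7     9    10    12    13    15    16    19

15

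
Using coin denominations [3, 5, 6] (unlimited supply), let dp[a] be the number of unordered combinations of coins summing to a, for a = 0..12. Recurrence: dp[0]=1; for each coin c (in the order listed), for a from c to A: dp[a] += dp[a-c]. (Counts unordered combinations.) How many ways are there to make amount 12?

after  coin     0     1     2     3     4     5     6     7     8     9    10    11    12
          3     1     0     0     1     0     0     1     0     0     1     0     0     1
          5     1     0     0     1     0     1     1     0     1     1     1     1     1
          6     1     0     0     1     0     1     2     0     1     2     1     2     3

3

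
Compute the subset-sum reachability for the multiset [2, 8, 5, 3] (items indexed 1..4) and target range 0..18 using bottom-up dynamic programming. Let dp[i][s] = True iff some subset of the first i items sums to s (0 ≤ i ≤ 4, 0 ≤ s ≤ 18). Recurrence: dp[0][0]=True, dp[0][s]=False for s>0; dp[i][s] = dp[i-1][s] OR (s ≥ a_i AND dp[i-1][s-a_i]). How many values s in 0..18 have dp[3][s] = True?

8

i\s   0   1   2   3   4   5   6   7   8   9  10  11  12  13  14  15  16  17  18
  0   T   F   F   F   F   F   F   F   F   F   F   F   F   F   F   F   F   F   F
  1   T   F   T   F   F   F   F   F   F   F   F   F   F   F   F   F   F   F   F
  2   T   F   T   F   F   F   F   F   T   F   T   F   F   F   F   F   F   F   F
  3   T   F   T   F   F   T   F   T   T   F   T   F   F   T   F   T   F   F   F
  4   T   F   T   T   F   T   F   T   T   F   T   T   F   T   F   T   T   F   T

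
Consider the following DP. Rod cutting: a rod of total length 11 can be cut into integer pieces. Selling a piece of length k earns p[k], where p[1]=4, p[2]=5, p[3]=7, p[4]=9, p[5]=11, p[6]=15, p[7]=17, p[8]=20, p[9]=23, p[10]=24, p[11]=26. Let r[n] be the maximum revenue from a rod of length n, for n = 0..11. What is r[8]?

   n    0    1    2    3    4    5    6    7    8    9   10   11
r[n]    0    4    8   12   16   20   24   28   32   36   40   44

32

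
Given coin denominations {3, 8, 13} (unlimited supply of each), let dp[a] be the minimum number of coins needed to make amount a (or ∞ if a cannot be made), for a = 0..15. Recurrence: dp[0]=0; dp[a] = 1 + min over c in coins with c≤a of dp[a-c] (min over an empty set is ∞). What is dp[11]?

 a  0  1  2  3  4  5  6  7  8  9 10 11 12 13 14 15
dp  0  -  -  1  -  -  2  -  1  3  -  2  4  1  3  5
(- denotes ∞ / unreachable)

2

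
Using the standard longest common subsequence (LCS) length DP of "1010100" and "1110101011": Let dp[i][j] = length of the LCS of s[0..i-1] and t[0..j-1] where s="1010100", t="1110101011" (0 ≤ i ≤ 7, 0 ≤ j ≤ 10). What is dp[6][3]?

3

   ''  1  1  1  0  1  0  1  0  1  1
''  0  0  0  0  0  0  0  0  0  0  0
 1  0  1  1  1  1  1  1  1  1  1  1
 0  0  1  1  1  2  2  2  2  2  2  2
 1  0  1  2  2  2  3  3  3  3  3  3
 0  0  1  2  2  3  3  4  4  4  4  4
 1  0  1  2  3  3  4  4  5  5  5  5
 0  0  1  2  3  4  4  5  5  6  6  6
 0  0  1  2  3  4  4  5  5  6  6  6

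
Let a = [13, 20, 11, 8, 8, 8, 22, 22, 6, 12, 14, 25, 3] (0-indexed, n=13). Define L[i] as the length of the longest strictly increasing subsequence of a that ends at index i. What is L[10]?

   i    0    1    2    3    4    5    6    7    8    9   10   11   12
a[i]   13   20   11    8    8    8   22   22    6   12   14   25    3
L[i]    1    2    1    1    1    1    3    3    1    2    3    4    1

3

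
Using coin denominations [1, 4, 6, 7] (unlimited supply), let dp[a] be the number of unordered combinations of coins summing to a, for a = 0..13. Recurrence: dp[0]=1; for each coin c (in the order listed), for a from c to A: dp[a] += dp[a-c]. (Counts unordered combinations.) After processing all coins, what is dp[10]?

6

after  coin     0     1     2     3     4     5     6     7     8     9    10    11    12    13
          1     1     1     1     1     1     1     1     1     1     1     1     1     1     1
          4     1     1     1     1     2     2     2     2     3     3     3     3     4     4
          6     1     1     1     1     2     2     3     3     4     4     5     5     7     7
          7     1     1     1     1     2     2     3     4     5     5     6     7     9    10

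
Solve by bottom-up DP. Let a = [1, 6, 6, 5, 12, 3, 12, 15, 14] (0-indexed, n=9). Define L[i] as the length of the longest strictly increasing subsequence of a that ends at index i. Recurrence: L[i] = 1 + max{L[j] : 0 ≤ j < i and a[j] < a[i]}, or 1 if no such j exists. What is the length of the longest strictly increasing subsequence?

4

   i    0    1    2    3    4    5    6    7    8
a[i]    1    6    6    5   12    3   12   15   14
L[i]    1    2    2    2    3    2    3    4    4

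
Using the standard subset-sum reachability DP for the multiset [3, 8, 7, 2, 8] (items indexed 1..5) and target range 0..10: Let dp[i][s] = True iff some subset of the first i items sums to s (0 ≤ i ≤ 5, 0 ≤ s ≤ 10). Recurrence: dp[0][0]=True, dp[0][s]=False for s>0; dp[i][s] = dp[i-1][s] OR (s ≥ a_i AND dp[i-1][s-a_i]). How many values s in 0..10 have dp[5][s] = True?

i\s   0   1   2   3   4   5   6   7   8   9  10
  0   T   F   F   F   F   F   F   F   F   F   F
  1   T   F   F   T   F   F   F   F   F   F   F
  2   T   F   F   T   F   F   F   F   T   F   F
  3   T   F   F   T   F   F   F   T   T   F   T
  4   T   F   T   T   F   T   F   T   T   T   T
  5   T   F   T   T   F   T   F   T   T   T   T

8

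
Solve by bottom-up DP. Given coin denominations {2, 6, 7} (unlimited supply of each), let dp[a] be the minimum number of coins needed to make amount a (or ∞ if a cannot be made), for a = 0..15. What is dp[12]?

2

 a  0  1  2  3  4  5  6  7  8  9 10 11 12 13 14 15
dp  0  -  1  -  2  -  1  1  2  2  3  3  2  2  2  3
(- denotes ∞ / unreachable)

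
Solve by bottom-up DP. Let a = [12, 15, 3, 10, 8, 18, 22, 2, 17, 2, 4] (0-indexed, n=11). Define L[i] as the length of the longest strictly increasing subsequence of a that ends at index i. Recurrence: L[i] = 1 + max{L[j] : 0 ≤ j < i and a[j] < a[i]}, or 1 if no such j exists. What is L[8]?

   i    0    1    2    3    4    5    6    7    8    9   10
a[i]   12   15    3   10    8   18   22    2   17    2    4
L[i]    1    2    1    2    2    3    4    1    3    1    2

3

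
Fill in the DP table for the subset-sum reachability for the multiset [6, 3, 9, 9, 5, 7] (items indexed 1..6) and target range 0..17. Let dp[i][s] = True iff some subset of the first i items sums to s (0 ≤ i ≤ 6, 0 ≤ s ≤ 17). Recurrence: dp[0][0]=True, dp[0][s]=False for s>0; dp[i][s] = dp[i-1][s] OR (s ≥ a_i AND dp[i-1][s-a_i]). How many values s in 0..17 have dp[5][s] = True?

11

i\s   0   1   2   3   4   5   6   7   8   9  10  11  12  13  14  15  16  17
  0   T   F   F   F   F   F   F   F   F   F   F   F   F   F   F   F   F   F
  1   T   F   F   F   F   F   T   F   F   F   F   F   F   F   F   F   F   F
  2   T   F   F   T   F   F   T   F   F   T   F   F   F   F   F   F   F   F
  3   T   F   F   T   F   F   T   F   F   T   F   F   T   F   F   T   F   F
  4   T   F   F   T   F   F   T   F   F   T   F   F   T   F   F   T   F   F
  5   T   F   F   T   F   T   T   F   T   T   F   T   T   F   T   T   F   T
  6   T   F   F   T   F   T   T   T   T   T   T   T   T   T   T   T   T   T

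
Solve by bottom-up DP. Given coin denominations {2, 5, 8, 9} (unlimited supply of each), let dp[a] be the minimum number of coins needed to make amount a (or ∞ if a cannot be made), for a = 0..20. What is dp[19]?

 a  0  1  2  3  4  5  6  7  8  9 10 11 12 13 14 15 16 17 18 19 20
dp  0  -  1  -  2  1  3  2  1  1  2  2  3  2  2  3  2  2  2  3  3
(- denotes ∞ / unreachable)

3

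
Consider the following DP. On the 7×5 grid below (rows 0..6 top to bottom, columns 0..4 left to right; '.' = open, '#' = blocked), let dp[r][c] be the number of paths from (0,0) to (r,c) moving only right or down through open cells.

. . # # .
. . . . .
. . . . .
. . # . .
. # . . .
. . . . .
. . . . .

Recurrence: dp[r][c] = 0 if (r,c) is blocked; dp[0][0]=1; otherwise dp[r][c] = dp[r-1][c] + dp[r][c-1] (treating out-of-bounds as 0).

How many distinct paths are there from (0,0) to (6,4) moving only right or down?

42

r\c   0   1   2   3   4
  0   1   1   0   0   0
  1   1   2   2   2   2
  2   1   3   5   7   9
  3   1   4   0   7  16
  4   1   0   0   7  23
  5   1   1   1   8  31
  6   1   2   3  11  42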